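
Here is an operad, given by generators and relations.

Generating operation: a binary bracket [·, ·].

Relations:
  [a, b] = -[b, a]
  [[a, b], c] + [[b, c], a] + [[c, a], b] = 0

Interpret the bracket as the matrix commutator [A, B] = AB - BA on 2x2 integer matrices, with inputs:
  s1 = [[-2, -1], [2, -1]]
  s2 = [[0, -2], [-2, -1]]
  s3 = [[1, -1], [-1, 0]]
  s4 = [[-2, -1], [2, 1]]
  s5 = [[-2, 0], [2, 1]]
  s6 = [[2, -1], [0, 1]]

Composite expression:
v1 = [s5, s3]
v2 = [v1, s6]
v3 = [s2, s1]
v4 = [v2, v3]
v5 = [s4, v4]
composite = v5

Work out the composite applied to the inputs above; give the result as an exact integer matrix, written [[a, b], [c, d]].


[s5, s3] = [[2, 3], [-1, -2]]
[[s5, s3], s6] = [[-1, -7], [-1, 1]]
[s2, s1] = [[-6, -3], [0, 6]]
[[[s5, s3], s6], [s2, s1]] = [[-3, -78], [12, 3]]
[s4, [[[s5, s3], s6], [s2, s1]]] = [[144, 228], [24, -144]]

[[144, 228], [24, -144]]


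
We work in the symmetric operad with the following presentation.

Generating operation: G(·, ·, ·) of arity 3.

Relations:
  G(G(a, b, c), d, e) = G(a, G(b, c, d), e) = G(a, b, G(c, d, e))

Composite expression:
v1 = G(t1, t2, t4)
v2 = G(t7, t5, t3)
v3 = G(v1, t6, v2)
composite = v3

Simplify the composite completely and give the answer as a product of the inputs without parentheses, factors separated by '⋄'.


Under associativity of G, the answer is the t's in reading order.
G(t1, t2, t4) spells out as t1 ⋄ t2 ⋄ t4
G(t7, t5, t3) spells out as t7 ⋄ t5 ⋄ t3
G(G(t1, t2, t4), t6, G(t7, t5, t3)) spells out as t1 ⋄ t2 ⋄ t4 ⋄ t6 ⋄ t7 ⋄ t5 ⋄ t3

t1 ⋄ t2 ⋄ t4 ⋄ t6 ⋄ t7 ⋄ t5 ⋄ t3


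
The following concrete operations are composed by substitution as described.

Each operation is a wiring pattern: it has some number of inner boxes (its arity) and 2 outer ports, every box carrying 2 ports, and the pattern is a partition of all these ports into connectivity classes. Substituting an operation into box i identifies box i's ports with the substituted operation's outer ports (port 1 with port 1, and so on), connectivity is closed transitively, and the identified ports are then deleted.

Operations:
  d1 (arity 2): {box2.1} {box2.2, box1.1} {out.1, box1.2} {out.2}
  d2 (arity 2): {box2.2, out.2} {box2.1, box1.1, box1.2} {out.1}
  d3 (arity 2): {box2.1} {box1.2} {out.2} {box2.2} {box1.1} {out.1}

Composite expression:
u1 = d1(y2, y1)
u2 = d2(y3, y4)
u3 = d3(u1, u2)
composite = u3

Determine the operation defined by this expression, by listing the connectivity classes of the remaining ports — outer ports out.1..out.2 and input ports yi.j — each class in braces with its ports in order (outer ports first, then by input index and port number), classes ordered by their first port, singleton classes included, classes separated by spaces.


{out.1} {out.2} {y1.1} {y1.2, y2.1} {y2.2} {y3.1, y3.2, y4.1} {y4.2}

Connectivity passes through glued d3-boundaries; trace each wire chain.
stage d1: inputs (y2, y1), connectivity {out.1, y2.2} {out.2} {y1.1} {y1.2, y2.1}, out.j its boundary
stage d2: inputs (y3, y4), connectivity {out.1} {out.2, y4.2} {y3.1, y3.2, y4.1}, out.j its boundary
stage d3: inputs (y2, y1, y3, y4), connectivity {out.1} {out.2} {y1.1} {y1.2, y2.1} {y2.2} {y3.1, y3.2, y4.1} {y4.2}, out.j its boundary


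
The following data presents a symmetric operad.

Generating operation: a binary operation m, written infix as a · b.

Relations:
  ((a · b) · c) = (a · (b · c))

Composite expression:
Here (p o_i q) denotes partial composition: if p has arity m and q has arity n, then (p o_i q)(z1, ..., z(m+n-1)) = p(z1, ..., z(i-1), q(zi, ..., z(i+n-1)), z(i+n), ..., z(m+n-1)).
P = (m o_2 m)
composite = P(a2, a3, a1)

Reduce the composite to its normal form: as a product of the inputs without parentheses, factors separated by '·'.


Under associativity of m, the answer is the a's in reading order.
(a3 · a1) linearizes to a3 · a1
(a2 · (a3 · a1)) linearizes to a2 · a3 · a1

a2 · a3 · a1


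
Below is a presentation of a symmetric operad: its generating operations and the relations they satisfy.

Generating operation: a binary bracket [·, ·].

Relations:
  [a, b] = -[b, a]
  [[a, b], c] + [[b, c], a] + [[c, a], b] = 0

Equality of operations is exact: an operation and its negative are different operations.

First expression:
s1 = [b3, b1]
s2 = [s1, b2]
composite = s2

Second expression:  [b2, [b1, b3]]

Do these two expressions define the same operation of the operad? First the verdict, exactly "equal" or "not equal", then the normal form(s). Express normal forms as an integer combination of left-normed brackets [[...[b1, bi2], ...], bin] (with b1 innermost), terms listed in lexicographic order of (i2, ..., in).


equal — both sides give -[[b1, b3], b2]

In normal form, the first expression is -[[b1, b3], b2]
In normal form, the second expression is -[[b1, b3], b2]
The normal forms match — equal.


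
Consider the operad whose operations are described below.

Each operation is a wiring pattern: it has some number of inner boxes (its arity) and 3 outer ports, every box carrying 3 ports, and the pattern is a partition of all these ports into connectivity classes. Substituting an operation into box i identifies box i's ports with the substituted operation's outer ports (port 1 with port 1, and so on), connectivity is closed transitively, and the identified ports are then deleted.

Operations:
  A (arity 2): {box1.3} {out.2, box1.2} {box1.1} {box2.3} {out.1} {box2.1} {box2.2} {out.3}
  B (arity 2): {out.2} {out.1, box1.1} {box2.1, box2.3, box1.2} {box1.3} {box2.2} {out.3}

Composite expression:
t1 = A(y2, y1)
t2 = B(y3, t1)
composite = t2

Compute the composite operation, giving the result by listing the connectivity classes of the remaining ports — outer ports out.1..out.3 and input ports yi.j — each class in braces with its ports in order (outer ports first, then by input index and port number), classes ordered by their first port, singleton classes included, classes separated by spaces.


{out.1, y3.1} {out.2} {out.3} {y1.1} {y1.2} {y1.3} {y2.1} {y2.2} {y2.3} {y3.2} {y3.3}

Treat the ports identified at B as solder joints: merge, then drop.
through A, on inputs (y2, y1): {out.1} {out.2, y2.2} {out.3} {y1.1} {y1.2} {y1.3} {y2.1} {y2.3} (out.j = stage outer ports)
through B, on inputs (y3, y2, y1): {out.1, y3.1} {out.2} {out.3} {y1.1} {y1.2} {y1.3} {y2.1} {y2.2} {y2.3} {y3.2} {y3.3} (out.j = stage outer ports)


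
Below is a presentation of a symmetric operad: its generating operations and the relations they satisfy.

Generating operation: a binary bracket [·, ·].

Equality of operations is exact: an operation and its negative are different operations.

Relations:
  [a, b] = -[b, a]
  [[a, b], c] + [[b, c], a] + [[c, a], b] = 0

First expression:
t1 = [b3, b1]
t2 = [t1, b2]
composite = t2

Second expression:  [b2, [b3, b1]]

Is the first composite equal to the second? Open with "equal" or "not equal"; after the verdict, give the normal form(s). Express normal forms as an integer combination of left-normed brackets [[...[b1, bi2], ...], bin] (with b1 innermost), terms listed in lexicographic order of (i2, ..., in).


not equal — first -[[b1, b3], b2], second [[b1, b3], b2]

In normal form, the first expression is -[[b1, b3], b2]
In normal form, the second expression is [[b1, b3], b2]
No match — not equal.


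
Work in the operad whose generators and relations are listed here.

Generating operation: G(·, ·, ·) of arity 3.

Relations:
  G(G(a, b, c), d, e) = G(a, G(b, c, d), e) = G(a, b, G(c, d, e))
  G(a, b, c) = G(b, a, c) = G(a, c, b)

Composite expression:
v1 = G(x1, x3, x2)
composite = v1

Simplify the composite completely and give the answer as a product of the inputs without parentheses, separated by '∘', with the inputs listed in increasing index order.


Reordering under G is free, so list the x-inputs canonically.
G(x1, x3, x2) linearizes to x1 ∘ x3 ∘ x2
putting the inputs in ascending order: x1 ∘ x2 ∘ x3

x1 ∘ x2 ∘ x3


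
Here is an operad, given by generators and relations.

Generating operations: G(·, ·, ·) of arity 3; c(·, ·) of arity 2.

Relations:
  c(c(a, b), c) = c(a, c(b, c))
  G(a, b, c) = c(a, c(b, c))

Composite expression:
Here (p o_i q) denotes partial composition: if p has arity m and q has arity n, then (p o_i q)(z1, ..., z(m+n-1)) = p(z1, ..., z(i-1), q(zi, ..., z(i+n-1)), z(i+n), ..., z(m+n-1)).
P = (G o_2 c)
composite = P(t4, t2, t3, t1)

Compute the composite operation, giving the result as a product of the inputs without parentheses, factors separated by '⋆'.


The G-tree's shape is irrelevant; the t-reading-order decides.
c(t2, t3) reduces to t2 ⋆ t3
G(t4, c(t2, t3), t1) reduces to t4 ⋆ t2 ⋆ t3 ⋆ t1

t4 ⋆ t2 ⋆ t3 ⋆ t1


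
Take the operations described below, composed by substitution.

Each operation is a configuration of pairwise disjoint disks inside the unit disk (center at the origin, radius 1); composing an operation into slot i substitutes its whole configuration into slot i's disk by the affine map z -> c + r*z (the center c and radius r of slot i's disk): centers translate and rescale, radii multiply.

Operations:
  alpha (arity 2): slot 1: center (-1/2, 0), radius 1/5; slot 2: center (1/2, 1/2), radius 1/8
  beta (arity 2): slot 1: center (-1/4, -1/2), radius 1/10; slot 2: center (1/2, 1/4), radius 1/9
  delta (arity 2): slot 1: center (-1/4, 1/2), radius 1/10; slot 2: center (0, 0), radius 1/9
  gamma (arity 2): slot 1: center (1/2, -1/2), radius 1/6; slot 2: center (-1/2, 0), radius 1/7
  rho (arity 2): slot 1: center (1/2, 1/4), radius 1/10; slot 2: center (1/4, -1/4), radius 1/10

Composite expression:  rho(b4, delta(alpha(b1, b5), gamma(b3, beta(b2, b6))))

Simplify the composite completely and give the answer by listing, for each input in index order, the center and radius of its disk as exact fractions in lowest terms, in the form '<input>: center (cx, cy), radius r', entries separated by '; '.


b1: center (11/50, -1/5), radius 1/500; b2: center (41/168, -79/315), radius 1/6300; b3: center (23/90, -23/90), radius 1/540; b4: center (1/2, 1/4), radius 1/10; b5: center (23/100, -39/200), radius 1/800; b6: center (103/420, -629/2520), radius 1/5670


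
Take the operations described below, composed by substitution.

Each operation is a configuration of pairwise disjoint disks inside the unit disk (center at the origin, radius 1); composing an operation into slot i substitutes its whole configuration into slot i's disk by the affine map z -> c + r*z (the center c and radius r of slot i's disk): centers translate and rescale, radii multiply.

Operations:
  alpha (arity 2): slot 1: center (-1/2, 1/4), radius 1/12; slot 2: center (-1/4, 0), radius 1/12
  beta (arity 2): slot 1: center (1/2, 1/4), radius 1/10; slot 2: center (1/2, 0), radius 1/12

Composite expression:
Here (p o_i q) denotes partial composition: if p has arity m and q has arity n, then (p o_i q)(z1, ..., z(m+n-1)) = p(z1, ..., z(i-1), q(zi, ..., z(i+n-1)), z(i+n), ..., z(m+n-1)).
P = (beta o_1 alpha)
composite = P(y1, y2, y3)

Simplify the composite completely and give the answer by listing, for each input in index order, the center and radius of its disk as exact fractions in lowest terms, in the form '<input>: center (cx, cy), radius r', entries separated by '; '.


y1: center (9/20, 11/40), radius 1/120; y2: center (19/40, 1/4), radius 1/120; y3: center (1/2, 0), radius 1/12

Affine substitution under beta: radii multiply and y-centers shift.
tracing y1 down its 2-map path: center (9/20, 11/40), radius 1/120
tracing y2 down its 2-map path: center (19/40, 1/4), radius 1/120
tracing y3 down its 1-map path: center (1/2, 0), radius 1/12


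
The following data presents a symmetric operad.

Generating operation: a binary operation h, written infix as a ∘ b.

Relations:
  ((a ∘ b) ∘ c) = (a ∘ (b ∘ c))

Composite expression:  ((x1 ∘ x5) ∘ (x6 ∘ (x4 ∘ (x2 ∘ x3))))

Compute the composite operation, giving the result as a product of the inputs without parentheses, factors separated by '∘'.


x1 ∘ x5 ∘ x6 ∘ x4 ∘ x2 ∘ x3

Key point: h is associative — brackets drop, the x-order remains.
(x1 ∘ x5) flattens to x1 ∘ x5
(x2 ∘ x3) flattens to x2 ∘ x3
(x4 ∘ (x2 ∘ x3)) flattens to x4 ∘ x2 ∘ x3
(x6 ∘ (x4 ∘ (x2 ∘ x3))) flattens to x6 ∘ x4 ∘ x2 ∘ x3
((x1 ∘ x5) ∘ (x6 ∘ (x4 ∘ (x2 ∘ x3)))) flattens to x1 ∘ x5 ∘ x6 ∘ x4 ∘ x2 ∘ x3


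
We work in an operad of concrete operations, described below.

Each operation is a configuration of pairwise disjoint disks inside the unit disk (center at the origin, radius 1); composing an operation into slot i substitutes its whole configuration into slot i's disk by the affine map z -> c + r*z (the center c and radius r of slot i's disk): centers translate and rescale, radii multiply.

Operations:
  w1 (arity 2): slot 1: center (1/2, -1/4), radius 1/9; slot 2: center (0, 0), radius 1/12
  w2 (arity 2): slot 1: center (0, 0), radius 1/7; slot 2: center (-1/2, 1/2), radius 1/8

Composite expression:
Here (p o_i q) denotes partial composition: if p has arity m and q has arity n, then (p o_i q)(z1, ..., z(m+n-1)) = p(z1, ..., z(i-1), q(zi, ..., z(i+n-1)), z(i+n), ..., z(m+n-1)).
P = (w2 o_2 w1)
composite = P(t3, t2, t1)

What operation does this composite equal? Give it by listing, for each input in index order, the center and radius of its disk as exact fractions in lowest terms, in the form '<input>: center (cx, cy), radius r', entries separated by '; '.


Affine substitution under w2: radii multiply and t-centers shift.
input t3: composing its 1 substitution step yields center (0, 0), radius 1/7
input t2: composing its 2 substitution steps yields center (-7/16, 15/32), radius 1/72
input t1: composing its 2 substitution steps yields center (-1/2, 1/2), radius 1/96

t1: center (-1/2, 1/2), radius 1/96; t2: center (-7/16, 15/32), radius 1/72; t3: center (0, 0), radius 1/7


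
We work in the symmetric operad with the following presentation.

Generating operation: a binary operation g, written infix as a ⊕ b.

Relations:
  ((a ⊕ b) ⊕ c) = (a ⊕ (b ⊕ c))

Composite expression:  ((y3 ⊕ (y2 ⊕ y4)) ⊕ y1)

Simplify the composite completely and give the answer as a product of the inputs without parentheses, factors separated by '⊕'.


y3 ⊕ y2 ⊕ y4 ⊕ y1

All parenthesizations of g agree; list the y-inputs left to right.
(y2 ⊕ y4) reduces to y2 ⊕ y4
(y3 ⊕ (y2 ⊕ y4)) reduces to y3 ⊕ y2 ⊕ y4
((y3 ⊕ (y2 ⊕ y4)) ⊕ y1) reduces to y3 ⊕ y2 ⊕ y4 ⊕ y1


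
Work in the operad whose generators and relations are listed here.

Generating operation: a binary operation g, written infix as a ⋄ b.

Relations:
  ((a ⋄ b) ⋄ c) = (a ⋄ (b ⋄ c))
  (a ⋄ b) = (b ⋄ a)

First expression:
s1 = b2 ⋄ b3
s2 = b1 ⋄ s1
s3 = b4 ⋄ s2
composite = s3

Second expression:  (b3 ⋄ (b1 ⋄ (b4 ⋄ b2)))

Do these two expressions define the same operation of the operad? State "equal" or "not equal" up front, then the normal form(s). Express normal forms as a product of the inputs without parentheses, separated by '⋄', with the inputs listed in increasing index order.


equal; both compose to b1 ⋄ b2 ⋄ b3 ⋄ b4

In normal form, the first expression is b1 ⋄ b2 ⋄ b3 ⋄ b4
In normal form, the second expression is b1 ⋄ b2 ⋄ b3 ⋄ b4
The forms coincide; equal.


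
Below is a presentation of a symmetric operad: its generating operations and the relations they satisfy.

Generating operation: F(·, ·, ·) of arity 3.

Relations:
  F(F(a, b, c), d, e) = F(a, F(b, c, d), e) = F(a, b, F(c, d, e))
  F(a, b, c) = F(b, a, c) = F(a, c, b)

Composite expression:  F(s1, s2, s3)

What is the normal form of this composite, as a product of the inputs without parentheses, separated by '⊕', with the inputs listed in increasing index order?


Any arrangement under F is one operation, so sort the s-inputs.
F(s1, s2, s3) unparenthesizes to s1 ⊕ s2 ⊕ s3
the factors in increasing index order: s1 ⊕ s2 ⊕ s3

s1 ⊕ s2 ⊕ s3


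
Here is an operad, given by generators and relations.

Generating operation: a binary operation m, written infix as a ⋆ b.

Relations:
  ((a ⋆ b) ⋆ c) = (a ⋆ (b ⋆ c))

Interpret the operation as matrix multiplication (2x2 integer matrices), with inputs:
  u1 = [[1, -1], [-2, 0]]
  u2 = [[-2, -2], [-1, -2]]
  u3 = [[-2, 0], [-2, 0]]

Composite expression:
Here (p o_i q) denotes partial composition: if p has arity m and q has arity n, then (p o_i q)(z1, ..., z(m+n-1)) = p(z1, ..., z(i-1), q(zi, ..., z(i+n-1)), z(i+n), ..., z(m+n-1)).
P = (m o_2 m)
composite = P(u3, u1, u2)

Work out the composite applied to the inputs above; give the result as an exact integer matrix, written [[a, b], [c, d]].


[[2, 0], [2, 0]]

(u1 ⋆ u2) = [[-1, 0], [4, 4]]
(u3 ⋆ (u1 ⋆ u2)) = [[2, 0], [2, 0]]


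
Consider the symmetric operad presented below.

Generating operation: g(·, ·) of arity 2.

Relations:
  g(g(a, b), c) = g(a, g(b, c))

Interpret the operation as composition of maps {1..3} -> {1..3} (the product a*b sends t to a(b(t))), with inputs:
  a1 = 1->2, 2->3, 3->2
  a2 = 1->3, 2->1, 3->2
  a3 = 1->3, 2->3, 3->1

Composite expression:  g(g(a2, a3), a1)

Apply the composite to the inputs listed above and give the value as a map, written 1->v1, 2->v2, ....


1->2, 2->3, 3->2

g(a2, a3) = 1->2, 2->2, 3->3
g(g(a2, a3), a1) = 1->2, 2->3, 3->2


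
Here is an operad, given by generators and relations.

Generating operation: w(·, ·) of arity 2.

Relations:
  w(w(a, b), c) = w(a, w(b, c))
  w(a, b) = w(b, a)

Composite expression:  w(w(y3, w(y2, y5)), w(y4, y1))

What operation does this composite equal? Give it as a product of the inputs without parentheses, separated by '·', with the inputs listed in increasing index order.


Both nesting and order wash out for w; what remains is which y's occur.
w(y2, y5) flattens to y2 · y5
w(y3, w(y2, y5)) flattens to y3 · y2 · y5
w(y4, y1) flattens to y4 · y1
w(w(y3, w(y2, y5)), w(y4, y1)) flattens to y3 · y2 · y5 · y4 · y1
reordering the factors by index: y1 · y2 · y3 · y4 · y5

y1 · y2 · y3 · y4 · y5


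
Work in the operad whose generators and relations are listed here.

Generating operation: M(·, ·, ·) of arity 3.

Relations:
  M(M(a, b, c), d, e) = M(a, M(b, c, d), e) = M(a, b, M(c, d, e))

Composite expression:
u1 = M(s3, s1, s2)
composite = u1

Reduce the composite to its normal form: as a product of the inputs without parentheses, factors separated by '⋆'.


s3 ⋆ s1 ⋆ s2

Every regrouping of M is equal, so read the s-inputs in written order.
M(s3, s1, s2) unparenthesizes to s3 ⋆ s1 ⋆ s2


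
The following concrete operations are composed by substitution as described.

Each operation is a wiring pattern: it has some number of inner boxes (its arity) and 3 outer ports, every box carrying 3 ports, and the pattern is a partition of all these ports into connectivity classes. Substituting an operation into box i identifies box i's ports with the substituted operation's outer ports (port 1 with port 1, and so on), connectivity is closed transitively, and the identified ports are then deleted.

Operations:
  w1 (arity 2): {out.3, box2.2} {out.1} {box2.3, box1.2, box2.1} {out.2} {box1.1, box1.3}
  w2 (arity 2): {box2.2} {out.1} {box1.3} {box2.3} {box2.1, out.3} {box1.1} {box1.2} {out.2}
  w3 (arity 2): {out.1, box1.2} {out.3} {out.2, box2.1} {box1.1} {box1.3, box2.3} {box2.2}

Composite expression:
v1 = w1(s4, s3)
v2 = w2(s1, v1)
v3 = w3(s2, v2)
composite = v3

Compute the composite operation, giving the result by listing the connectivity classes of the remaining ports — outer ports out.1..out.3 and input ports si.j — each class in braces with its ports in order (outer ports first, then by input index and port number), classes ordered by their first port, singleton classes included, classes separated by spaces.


{out.1, s2.2} {out.2} {out.3} {s1.1} {s1.2} {s1.3} {s2.1} {s2.3} {s3.1, s3.3, s4.2} {s3.2} {s4.1, s4.3}

Reachability decides: close wires over w3-identified ports.
stage w1: inputs (s4, s3), connectivity {out.1} {out.2} {out.3, s3.2} {s3.1, s3.3, s4.2} {s4.1, s4.3}, out.j its boundary
stage w2: inputs (s1, s4, s3), connectivity {out.1} {out.2} {out.3} {s1.1} {s1.2} {s1.3} {s3.1, s3.3, s4.2} {s3.2} {s4.1, s4.3}, out.j its boundary
stage w3: inputs (s2, s1, s4, s3), connectivity {out.1, s2.2} {out.2} {out.3} {s1.1} {s1.2} {s1.3} {s2.1} {s2.3} {s3.1, s3.3, s4.2} {s3.2} {s4.1, s4.3}, out.j its boundary


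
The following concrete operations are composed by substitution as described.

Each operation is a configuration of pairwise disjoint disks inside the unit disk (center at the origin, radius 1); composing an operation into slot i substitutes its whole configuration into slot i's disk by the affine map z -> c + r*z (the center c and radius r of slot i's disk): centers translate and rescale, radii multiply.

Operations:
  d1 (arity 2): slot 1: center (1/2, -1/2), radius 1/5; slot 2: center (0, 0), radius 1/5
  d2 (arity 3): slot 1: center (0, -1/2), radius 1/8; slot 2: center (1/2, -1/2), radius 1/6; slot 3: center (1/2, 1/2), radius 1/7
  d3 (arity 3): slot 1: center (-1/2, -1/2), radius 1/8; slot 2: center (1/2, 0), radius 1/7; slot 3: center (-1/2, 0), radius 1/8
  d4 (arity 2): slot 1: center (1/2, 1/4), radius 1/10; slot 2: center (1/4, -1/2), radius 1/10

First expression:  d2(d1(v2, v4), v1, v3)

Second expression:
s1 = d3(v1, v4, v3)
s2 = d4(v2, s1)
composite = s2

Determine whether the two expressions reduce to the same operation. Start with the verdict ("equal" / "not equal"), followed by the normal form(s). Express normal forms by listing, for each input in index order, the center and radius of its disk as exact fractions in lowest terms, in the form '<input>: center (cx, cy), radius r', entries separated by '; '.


not equal: they reduce to v1: center (1/2, -1/2), radius 1/6; v2: center (1/16, -9/16), radius 1/40; v3: center (1/2, 1/2), radius 1/7; v4: center (0, -1/2), radius 1/40 and v1: center (1/5, -11/20), radius 1/80; v2: center (1/2, 1/4), radius 1/10; v3: center (1/5, -1/2), radius 1/80; v4: center (3/10, -1/2), radius 1/70

The first expression, normalized: v1: center (1/2, -1/2), radius 1/6; v2: center (1/16, -9/16), radius 1/40; v3: center (1/2, 1/2), radius 1/7; v4: center (0, -1/2), radius 1/40
The second expression, normalized: v1: center (1/5, -11/20), radius 1/80; v2: center (1/2, 1/4), radius 1/10; v3: center (1/5, -1/2), radius 1/80; v4: center (3/10, -1/2), radius 1/70
Different reductions; not equal.


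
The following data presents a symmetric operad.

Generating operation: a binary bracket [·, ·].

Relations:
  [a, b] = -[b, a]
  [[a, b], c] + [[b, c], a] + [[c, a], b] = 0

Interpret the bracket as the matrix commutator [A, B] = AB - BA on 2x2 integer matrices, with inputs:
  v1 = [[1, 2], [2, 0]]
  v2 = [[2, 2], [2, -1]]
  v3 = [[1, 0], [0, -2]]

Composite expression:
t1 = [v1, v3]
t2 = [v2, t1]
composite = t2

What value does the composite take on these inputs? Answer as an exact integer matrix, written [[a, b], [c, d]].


[[24, -18], [-18, -24]]

[v1, v3] = [[0, -6], [6, 0]]
[v2, [v1, v3]] = [[24, -18], [-18, -24]]


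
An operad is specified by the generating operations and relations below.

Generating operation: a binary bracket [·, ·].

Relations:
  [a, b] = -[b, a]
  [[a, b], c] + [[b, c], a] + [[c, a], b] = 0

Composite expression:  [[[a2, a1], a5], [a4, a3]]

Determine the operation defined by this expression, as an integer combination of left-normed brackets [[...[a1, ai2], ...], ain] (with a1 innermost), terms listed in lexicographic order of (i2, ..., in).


Left-normed coefficients sit on the a1-initial expansion words.
Composite bracket: [[[a2, a1], a5], [a4, a3]]
Applying ab - ba throughout gives 16 signed words (2^4 = 16).
Keep just the words that open with a1:
  the word a1a2a5a3a4 carries sign +1 and contributes +[[[[a1, a2], a5], a3], a4]
  the word a1a2a5a4a3 carries sign -1 and contributes -[[[[a1, a2], a5], a4], a3]

[[[[a1, a2], a5], a3], a4] - [[[[a1, a2], a5], a4], a3]


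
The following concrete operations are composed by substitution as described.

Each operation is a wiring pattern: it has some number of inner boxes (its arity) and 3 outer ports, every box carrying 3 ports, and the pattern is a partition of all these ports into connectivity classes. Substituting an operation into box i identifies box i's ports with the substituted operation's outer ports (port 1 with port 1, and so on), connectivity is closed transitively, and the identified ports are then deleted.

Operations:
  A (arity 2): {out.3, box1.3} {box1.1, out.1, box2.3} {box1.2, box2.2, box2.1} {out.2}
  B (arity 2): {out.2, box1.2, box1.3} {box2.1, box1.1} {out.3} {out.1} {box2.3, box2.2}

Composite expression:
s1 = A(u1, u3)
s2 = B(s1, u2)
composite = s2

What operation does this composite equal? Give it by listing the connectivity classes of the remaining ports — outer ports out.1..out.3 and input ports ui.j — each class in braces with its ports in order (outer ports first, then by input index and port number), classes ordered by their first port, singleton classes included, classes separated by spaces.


{out.1} {out.2, u1.3} {out.3} {u1.1, u2.1, u3.3} {u1.2, u3.1, u3.2} {u2.2, u2.3}

Connectivity passes through glued B-boundaries; trace each wire chain.
stage A: inputs (u1, u3), connectivity {out.1, u1.1, u3.3} {out.2} {out.3, u1.3} {u1.2, u3.1, u3.2}, out.j its boundary
stage B: inputs (u1, u3, u2), connectivity {out.1} {out.2, u1.3} {out.3} {u1.1, u2.1, u3.3} {u1.2, u3.1, u3.2} {u2.2, u2.3}, out.j its boundary


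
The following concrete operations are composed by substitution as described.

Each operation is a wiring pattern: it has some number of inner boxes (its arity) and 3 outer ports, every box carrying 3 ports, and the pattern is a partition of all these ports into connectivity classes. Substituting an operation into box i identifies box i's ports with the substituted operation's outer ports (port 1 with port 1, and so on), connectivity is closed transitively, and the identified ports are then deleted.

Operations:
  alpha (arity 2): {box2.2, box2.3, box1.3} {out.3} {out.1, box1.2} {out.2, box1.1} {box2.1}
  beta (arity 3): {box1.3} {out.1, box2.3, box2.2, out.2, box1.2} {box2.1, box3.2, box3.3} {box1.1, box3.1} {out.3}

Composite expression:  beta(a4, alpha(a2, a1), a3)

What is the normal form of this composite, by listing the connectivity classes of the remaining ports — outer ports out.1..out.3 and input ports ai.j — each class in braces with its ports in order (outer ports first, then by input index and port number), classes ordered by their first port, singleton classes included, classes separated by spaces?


Substituting into beta glues patterns; closure does the rest.
the subtree at alpha composes to {out.1, a2.2} {out.2, a2.1} {out.3} {a1.1} {a1.2, a1.3, a2.3} on (a2, a1); out.j = own outer ports
the subtree at beta composes to {out.1, out.2, a2.1, a4.2} {out.3} {a1.1} {a1.2, a1.3, a2.3} {a2.2, a3.2, a3.3} {a3.1, a4.1} {a4.3} on (a4, a2, a1, a3); out.j = own outer ports

{out.1, out.2, a2.1, a4.2} {out.3} {a1.1} {a1.2, a1.3, a2.3} {a2.2, a3.2, a3.3} {a3.1, a4.1} {a4.3}


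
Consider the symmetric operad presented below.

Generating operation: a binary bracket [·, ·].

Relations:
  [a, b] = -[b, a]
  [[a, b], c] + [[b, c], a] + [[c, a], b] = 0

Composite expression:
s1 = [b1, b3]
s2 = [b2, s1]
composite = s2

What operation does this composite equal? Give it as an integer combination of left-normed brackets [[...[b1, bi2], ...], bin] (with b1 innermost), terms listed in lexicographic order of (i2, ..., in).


Left-normed coefficients sit on the b1-initial expansion words.
Composite bracket: [b2, [b1, b3]]
Expanding via [a, b] = ab - ba: 4 signed words (2^2 = 4).
Coefficients come from the b1-initial words:
  word b1b3b2 has sign -1, contributing -[[b1, b3], b2]

-[[b1, b3], b2]


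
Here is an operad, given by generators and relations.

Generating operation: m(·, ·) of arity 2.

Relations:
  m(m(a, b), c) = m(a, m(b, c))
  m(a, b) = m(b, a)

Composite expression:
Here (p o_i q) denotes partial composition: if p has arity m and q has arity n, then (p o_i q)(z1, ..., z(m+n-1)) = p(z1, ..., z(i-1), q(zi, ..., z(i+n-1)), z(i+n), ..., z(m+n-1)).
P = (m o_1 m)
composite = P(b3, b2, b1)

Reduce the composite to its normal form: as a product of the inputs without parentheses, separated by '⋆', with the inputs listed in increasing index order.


Reordering under m is free, so list the b-inputs canonically.
m(b3, b2) collapses to b3 ⋆ b2
m(m(b3, b2), b1) collapses to b3 ⋆ b2 ⋆ b1
sorting the factors by input index: b1 ⋆ b2 ⋆ b3

b1 ⋆ b2 ⋆ b3


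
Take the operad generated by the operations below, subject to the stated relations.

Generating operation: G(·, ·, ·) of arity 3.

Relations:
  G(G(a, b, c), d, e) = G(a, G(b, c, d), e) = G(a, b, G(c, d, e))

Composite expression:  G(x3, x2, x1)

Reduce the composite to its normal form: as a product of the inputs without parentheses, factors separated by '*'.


x3 * x2 * x1

Under associativity of G, the answer is the x's in reading order.
G(x3, x2, x1) linearizes to x3 * x2 * x1


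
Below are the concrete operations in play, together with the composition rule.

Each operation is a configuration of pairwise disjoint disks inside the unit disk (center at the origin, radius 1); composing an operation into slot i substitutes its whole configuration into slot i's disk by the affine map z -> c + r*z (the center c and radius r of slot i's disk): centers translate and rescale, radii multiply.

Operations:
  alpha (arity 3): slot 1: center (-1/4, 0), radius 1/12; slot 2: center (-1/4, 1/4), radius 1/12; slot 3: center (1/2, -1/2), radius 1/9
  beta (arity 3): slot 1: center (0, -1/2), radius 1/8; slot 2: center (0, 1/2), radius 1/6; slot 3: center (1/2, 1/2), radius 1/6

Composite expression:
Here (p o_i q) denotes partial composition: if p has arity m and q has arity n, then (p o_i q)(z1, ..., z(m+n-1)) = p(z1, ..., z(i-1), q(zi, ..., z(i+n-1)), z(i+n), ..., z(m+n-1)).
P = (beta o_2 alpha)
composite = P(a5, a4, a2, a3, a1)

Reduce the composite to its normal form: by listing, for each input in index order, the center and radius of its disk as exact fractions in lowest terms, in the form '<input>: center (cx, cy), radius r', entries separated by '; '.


Affine substitution under beta: radii multiply and a-centers shift.
a5 passes through 1 substitution, ending at center (0, -1/2), radius 1/8
a4 passes through 2 substitutions, ending at center (-1/24, 1/2), radius 1/72
a2 passes through 2 substitutions, ending at center (-1/24, 13/24), radius 1/72
a3 passes through 2 substitutions, ending at center (1/12, 5/12), radius 1/54
a1 passes through 1 substitution, ending at center (1/2, 1/2), radius 1/6

a1: center (1/2, 1/2), radius 1/6; a2: center (-1/24, 13/24), radius 1/72; a3: center (1/12, 5/12), radius 1/54; a4: center (-1/24, 1/2), radius 1/72; a5: center (0, -1/2), radius 1/8


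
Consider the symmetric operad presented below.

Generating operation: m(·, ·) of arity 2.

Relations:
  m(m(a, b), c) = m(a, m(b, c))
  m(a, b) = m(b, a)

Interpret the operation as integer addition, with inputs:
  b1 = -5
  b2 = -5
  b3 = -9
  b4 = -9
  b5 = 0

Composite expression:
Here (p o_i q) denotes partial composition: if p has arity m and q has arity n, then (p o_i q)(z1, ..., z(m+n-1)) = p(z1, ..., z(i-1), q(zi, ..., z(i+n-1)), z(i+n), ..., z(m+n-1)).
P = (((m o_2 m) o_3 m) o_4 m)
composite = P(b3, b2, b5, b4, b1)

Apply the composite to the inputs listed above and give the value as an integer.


-28


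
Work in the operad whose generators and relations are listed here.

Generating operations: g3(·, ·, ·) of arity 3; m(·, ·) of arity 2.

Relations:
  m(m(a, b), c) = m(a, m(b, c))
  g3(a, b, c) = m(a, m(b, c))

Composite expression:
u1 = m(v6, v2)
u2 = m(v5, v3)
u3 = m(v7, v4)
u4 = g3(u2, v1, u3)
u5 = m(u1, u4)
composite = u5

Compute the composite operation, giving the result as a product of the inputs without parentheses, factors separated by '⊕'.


v6 ⊕ v2 ⊕ v5 ⊕ v3 ⊕ v1 ⊕ v7 ⊕ v4

Under associativity of m, the answer is the v's in reading order.
m(v6, v2) flattens to v6 ⊕ v2
m(v5, v3) flattens to v5 ⊕ v3
m(v7, v4) flattens to v7 ⊕ v4
g3(m(v5, v3), v1, m(v7, v4)) flattens to v5 ⊕ v3 ⊕ v1 ⊕ v7 ⊕ v4
m(m(v6, v2), g3(m(v5, v3), v1, m(v7, v4))) flattens to v6 ⊕ v2 ⊕ v5 ⊕ v3 ⊕ v1 ⊕ v7 ⊕ v4


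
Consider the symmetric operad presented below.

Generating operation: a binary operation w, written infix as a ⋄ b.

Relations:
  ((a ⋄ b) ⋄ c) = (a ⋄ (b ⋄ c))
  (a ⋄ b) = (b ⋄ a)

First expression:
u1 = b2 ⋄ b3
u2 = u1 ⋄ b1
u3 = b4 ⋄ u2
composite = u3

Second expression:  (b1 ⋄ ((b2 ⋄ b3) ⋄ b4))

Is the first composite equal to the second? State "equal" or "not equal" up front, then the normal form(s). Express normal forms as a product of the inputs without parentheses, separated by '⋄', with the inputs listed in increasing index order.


equal; the common form is b1 ⋄ b2 ⋄ b3 ⋄ b4

In normal form, the first expression is b1 ⋄ b2 ⋄ b3 ⋄ b4
In normal form, the second expression is b1 ⋄ b2 ⋄ b3 ⋄ b4
One common form — equal.


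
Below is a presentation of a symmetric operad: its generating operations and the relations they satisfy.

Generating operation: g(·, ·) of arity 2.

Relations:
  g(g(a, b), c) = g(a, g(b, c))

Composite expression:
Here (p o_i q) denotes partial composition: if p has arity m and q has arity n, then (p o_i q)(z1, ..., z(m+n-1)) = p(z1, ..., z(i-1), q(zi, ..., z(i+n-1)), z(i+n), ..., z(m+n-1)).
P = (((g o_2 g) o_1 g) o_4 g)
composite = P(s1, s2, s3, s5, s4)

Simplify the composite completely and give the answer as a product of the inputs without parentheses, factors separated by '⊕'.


s1 ⊕ s2 ⊕ s3 ⊕ s5 ⊕ s4

Every regrouping of g is equal, so read the s-inputs in written order.
g(s1, s2) linearizes to s1 ⊕ s2
g(s5, s4) linearizes to s5 ⊕ s4
g(s3, g(s5, s4)) linearizes to s3 ⊕ s5 ⊕ s4
g(g(s1, s2), g(s3, g(s5, s4))) linearizes to s1 ⊕ s2 ⊕ s3 ⊕ s5 ⊕ s4


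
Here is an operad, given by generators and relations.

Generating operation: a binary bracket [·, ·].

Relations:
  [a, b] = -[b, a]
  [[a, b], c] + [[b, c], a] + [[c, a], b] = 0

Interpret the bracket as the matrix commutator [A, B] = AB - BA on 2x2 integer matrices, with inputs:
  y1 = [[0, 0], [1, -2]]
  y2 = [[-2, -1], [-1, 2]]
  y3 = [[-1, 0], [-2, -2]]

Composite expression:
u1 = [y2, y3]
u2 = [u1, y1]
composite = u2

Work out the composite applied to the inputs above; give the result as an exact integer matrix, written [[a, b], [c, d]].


[[1, -2], [-22, -1]]

[y2, y3] = [[2, 1], [-9, -2]]
[[y2, y3], y1] = [[1, -2], [-22, -1]]


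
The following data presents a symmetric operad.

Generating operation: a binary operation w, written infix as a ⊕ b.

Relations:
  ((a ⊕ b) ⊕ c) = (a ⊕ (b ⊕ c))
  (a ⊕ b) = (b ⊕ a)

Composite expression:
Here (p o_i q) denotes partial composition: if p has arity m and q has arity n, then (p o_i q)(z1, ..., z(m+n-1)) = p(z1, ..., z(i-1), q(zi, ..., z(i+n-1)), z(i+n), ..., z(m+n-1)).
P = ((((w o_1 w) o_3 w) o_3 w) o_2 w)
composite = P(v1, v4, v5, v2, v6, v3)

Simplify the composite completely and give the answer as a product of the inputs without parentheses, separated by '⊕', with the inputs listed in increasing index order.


v1 ⊕ v2 ⊕ v3 ⊕ v4 ⊕ v5 ⊕ v6

Shape and order are irrelevant to w; the v-input set decides.
(v4 ⊕ v5) unparenthesizes to v4 ⊕ v5
(v1 ⊕ (v4 ⊕ v5)) unparenthesizes to v1 ⊕ v4 ⊕ v5
(v2 ⊕ v6) unparenthesizes to v2 ⊕ v6
((v2 ⊕ v6) ⊕ v3) unparenthesizes to v2 ⊕ v6 ⊕ v3
((v1 ⊕ (v4 ⊕ v5)) ⊕ ((v2 ⊕ v6) ⊕ v3)) unparenthesizes to v1 ⊕ v4 ⊕ v5 ⊕ v2 ⊕ v6 ⊕ v3
putting the inputs in ascending order: v1 ⊕ v2 ⊕ v3 ⊕ v4 ⊕ v5 ⊕ v6


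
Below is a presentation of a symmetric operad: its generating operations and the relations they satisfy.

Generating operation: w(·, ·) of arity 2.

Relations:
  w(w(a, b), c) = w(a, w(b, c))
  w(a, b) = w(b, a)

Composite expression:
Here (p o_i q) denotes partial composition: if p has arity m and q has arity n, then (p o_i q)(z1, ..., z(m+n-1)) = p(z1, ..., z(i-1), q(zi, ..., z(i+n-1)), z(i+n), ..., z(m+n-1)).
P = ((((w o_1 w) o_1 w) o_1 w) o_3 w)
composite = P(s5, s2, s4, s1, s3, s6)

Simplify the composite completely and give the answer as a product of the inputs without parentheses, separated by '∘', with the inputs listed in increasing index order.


s1 ∘ s2 ∘ s3 ∘ s4 ∘ s5 ∘ s6


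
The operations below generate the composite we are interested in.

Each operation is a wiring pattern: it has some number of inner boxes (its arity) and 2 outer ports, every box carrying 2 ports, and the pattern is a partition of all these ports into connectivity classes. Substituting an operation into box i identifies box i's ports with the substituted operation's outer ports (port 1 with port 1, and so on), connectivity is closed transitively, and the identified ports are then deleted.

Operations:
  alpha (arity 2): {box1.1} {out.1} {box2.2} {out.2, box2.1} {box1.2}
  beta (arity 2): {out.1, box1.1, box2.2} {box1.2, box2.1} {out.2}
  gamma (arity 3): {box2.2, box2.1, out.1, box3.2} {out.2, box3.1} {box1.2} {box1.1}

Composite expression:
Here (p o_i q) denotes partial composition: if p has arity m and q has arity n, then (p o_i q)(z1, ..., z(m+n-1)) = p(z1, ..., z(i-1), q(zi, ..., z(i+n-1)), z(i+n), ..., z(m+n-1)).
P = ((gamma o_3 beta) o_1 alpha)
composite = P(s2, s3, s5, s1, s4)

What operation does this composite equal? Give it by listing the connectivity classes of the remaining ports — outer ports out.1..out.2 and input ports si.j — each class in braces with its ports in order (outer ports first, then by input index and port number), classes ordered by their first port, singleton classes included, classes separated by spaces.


{out.1, s5.1, s5.2} {out.2, s1.1, s4.2} {s1.2, s4.1} {s2.1} {s2.2} {s3.1} {s3.2}


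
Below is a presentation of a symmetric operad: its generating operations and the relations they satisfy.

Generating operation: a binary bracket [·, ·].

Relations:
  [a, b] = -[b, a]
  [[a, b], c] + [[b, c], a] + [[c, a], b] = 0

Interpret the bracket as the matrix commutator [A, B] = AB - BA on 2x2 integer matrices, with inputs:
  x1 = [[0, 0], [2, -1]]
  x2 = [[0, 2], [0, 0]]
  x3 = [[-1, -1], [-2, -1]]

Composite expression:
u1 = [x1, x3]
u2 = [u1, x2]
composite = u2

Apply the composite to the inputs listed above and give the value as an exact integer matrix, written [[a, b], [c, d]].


[[-4, 8], [0, 4]]

[x1, x3] = [[2, -1], [2, -2]]
[[x1, x3], x2] = [[-4, 8], [0, 4]]


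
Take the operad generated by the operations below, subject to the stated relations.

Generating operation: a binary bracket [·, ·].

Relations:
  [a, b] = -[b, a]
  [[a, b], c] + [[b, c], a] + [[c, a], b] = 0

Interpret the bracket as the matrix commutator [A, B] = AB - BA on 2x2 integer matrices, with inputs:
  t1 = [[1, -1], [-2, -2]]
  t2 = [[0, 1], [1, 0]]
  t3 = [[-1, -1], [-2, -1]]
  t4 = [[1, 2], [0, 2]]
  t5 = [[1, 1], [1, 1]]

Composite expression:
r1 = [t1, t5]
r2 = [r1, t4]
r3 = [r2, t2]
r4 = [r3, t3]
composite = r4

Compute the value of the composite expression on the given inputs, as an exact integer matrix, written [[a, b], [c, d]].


[[-36, -8], [16, 36]]

[t1, t5] = [[1, 3], [-3, -1]]
[[t1, t5], t4] = [[6, 7], [3, -6]]
[[[t1, t5], t4], t2] = [[4, 12], [-12, -4]]
[[[[t1, t5], t4], t2], t3] = [[-36, -8], [16, 36]]


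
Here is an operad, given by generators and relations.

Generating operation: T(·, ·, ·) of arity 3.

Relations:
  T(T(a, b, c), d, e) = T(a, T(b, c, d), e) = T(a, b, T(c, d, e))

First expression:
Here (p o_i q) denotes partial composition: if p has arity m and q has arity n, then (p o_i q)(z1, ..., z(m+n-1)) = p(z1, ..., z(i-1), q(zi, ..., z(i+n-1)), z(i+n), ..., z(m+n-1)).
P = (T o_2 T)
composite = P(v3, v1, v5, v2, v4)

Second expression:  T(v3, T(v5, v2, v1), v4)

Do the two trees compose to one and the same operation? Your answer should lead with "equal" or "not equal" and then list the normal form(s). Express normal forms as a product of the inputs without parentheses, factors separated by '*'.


Normal form of the first expression: v3 * v1 * v5 * v2 * v4
Normal form of the second expression: v3 * v5 * v2 * v1 * v4
The normal forms differ: not equal.

not equal; the first gives v3 * v1 * v5 * v2 * v4 and the second v3 * v5 * v2 * v1 * v4
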